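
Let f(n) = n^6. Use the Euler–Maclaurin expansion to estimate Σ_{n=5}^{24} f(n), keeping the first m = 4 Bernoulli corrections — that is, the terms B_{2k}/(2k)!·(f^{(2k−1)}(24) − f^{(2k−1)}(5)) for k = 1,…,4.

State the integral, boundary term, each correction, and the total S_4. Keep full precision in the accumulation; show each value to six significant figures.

S_4 ≈ 7.54736e+08

∫_5^24 x^6 dx evaluates to 6.55199e+08.
Endpoint term: (f(5) + f(24))/2 = (15625.0 + 1.91103e+08)/2 = 9.55593e+07.
So far: 7.50758e+08.
k=1: B_{2}/(2)! × [f^{(1)}(24) − f^{(1)}(5)] = 1/12 × (4.77757e+07 − 18750.0) = 3.97975e+06.
Partial sum through k=1: 7.54738e+08.
k=2: B_{4}/(4)! × [f^{(3)}(24) − f^{(3)}(5)] = −1/720 × (1.65888e+06 − 15000.0) = -2283.17.
Partial sum through k=2: 7.54736e+08.
k=3: B_{6}/(6)! × [f^{(5)}(24) − f^{(5)}(5)] = 1/30240 × (17280.0 − 3600.00) = 0.452381.
Partial sum through k=3: 7.54736e+08.
k=4: B_{8}/(8)! × [f^{(7)}(24) − f^{(7)}(5)] = −1/1209600 × (0.00000 − 0.00000) = 0.00000.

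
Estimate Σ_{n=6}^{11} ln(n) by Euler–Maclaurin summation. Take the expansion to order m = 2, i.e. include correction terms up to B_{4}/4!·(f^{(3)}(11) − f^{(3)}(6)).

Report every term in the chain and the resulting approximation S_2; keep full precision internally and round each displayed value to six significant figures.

S_2 ≈ 12.7148

Integral: ∫_6^11 ln(x) dx = 10.6263.
½[f(6) + f(11)] = ½[1.79176 + 2.39790] = 2.09483.
Integral + boundary = 12.7211.
Correction k=1: B_{2}/2! · (f^{(1)}(11) − f^{(1)}(6)) = 1/12 · (0.0909091 − 0.166667) = -0.00631313.
Running total after k=1: 12.7148.
Correction k=2: B_{4}/4! · (f^{(3)}(11) − f^{(3)}(6)) = −1/720 · (0.00150263 − 0.00925926) = 1.07731e-05.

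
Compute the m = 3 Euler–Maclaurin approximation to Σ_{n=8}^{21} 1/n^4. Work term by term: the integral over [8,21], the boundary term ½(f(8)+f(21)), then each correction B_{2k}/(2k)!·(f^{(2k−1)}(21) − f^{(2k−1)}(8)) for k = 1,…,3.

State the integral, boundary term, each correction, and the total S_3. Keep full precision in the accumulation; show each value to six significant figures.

Integral: ∫_8^21 1/x^4 dx = 0.000615048.
½[f(8) + f(21)] = ½[0.000244141 + 5.14189e-06] = 0.000124641.
So far: 0.000739690.
k=1: B_{2}/(2)! × [f^{(1)}(21) − f^{(1)}(8)] = 1/12 × (-9.79408e-07 − (-0.000122070)) = 1.00909e-05.
Partial sum through k=1: 0.000749781.
k=2: B_{4}/(4)! × [f^{(3)}(21) − f^{(3)}(8)] = −1/720 × (-6.66264e-08 − (-5.72205e-05)) = -7.93803e-08.
Partial sum through k=2: 0.000749701.
k=3: B_{6}/(6)! × [f^{(5)}(21) − f^{(5)}(8)] = 1/30240 × (-8.46049e-09 − (-5.00679e-05)) = 1.65540e-09.

S_3 ≈ 0.000749703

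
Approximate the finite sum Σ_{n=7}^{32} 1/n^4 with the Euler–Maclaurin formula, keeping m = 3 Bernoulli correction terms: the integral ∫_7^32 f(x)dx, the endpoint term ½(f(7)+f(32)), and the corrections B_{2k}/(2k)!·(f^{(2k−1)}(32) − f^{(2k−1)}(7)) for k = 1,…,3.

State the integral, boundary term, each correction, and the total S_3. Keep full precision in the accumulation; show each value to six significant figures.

S_3 ≈ 0.00118999

The integral term ∫_7^32 1/x^4 dx = 0.000961645.
Endpoint term: (f(7) + f(32))/2 = (0.000416493 + 9.53674e-07)/2 = 0.000208723.
Running total after boundary: 0.00117037.
Correction k=1: B_{2}/2! · (f^{(1)}(32) − f^{(1)}(7)) = 1/12 · (-1.19209e-07 − (-0.000237996)) = 1.98231e-05.
Running total after k=1: 0.00119019.
Correction k=2: B_{4}/4! · (f^{(3)}(32) − f^{(3)}(7)) = −1/720 · (-3.49246e-09 − (-0.000145712)) = -2.02373e-07.
Running total after k=2: 0.00118999.
Correction k=3: B_{6}/6! · (f^{(5)}(32) − f^{(5)}(7)) = 1/30240 · (-1.90994e-10 − (-0.000166528)) = 5.50687e-09.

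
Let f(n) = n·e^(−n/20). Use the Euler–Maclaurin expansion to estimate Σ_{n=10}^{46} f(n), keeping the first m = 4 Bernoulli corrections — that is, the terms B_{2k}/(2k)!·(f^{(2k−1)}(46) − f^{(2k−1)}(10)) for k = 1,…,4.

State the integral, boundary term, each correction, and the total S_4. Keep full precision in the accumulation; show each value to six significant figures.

S_4 ≈ 236.879

Integral: ∫_10^46 x·e^(−x/20) dx = 231.577.
Endpoint term: (f(10) + f(46))/2 = (6.06531 + 4.61191)/2 = 5.33861.
Running total after boundary: 236.915.
Order-1 term: 1/12 · (-0.130336 − 0.303265) = -0.0361335.
Partial sum through k=1: 236.879.
Order-2 term: −1/720 · (0.000175453 − 0.00379082) = 5.02134e-06.
Partial sum through k=2: 236.879.
Order-3 term: 1/30240 · (1.69187e-06 − 1.70587e-05) = -5.08162e-10.
Partial sum through k=3: 236.879.
Order-4 term: −1/1209600 · (7.36276e-09 − 6.16008e-08) = 4.48396e-14.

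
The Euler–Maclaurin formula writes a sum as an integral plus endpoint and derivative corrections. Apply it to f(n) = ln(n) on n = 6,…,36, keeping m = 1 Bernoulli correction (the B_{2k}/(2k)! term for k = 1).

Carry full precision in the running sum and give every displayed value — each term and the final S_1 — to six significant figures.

S_1 ≈ 90.9322

Integral: ∫_6^36 ln(x) dx = 88.2561.
½[f(6) + f(36)] = ½[1.79176 + 3.58352] = 2.68764.
So far: 90.9438.
Order-1 term: 1/12 · (0.0277778 − 0.166667) = -0.0115741.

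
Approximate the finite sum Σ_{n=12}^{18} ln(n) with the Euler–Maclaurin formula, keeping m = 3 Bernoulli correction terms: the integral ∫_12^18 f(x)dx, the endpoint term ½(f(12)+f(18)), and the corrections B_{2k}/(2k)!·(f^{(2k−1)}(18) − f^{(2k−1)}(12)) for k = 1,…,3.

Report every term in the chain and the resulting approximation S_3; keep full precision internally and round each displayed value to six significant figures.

∫_12^18 ln(x) dx evaluates to 16.2078.
½[f(12) + f(18)] = ½[2.48491 + 2.89037] = 2.68764.
Running total after boundary: 18.8955.
Order-1 term: 1/12 · (0.0555556 − 0.0833333) = -0.00231481.
Running total after k=1: 18.8931.
Order-2 term: −1/720 · (0.000342936 − 0.00115741) = 1.13121e-06.
Running total after k=2: 18.8931.
Order-3 term: 1/30240 · (1.27013e-05 − 9.64506e-05) = -2.76949e-09.

S_3 ≈ 18.8931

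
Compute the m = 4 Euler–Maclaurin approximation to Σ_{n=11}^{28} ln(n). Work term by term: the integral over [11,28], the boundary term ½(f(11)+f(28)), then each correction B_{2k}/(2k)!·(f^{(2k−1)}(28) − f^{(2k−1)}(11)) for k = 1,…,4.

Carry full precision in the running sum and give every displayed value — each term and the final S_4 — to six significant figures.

S_4 ≈ 52.7853

The integral term ∫_11^28 ln(x) dx = 49.9249.
½[f(11) + f(28)] = ½[2.39790 + 3.33220] = 2.86505.
Running total after boundary: 52.7899.
Order-1 term: 1/12 · (0.0357143 − 0.0909091) = -0.00459957.
Running total after k=1: 52.7853.
Order-2 term: −1/720 · (9.11079e-05 − 0.00150263) = 1.96045e-06.
Running total after k=2: 52.7853.
Order-3 term: 1/30240 · (1.39451e-06 − 0.000149021) = -4.88183e-09.
Running total after k=3: 52.7853.
Order-4 term: −1/1209600 · (5.33613e-08 − 3.69474e-05) = 3.05010e-11.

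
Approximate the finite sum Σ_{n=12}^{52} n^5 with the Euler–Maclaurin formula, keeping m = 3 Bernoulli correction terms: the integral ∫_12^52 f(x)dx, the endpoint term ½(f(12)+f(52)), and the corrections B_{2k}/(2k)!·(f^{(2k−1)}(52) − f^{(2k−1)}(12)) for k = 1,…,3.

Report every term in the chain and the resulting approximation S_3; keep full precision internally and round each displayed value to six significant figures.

S_3 ≈ 3.48787e+09

The integral term ∫_12^52 x^5 dx = 3.29460e+09.
Endpoint term: (f(12) + f(52))/2 = (248832 + 3.80204e+08)/2 = 1.90226e+08.
Integral + boundary = 3.48483e+09.
Correction k=1: B_{2}/2! · (f^{(1)}(52) − f^{(1)}(12)) = 1/12 · (3.65581e+07 − 103680) = 3.03787e+06.
After k=1: 3.48787e+09.
Correction k=2: B_{4}/4! · (f^{(3)}(52) − f^{(3)}(12)) = −1/720 · (162240 − 8640.00) = -213.333.
After k=2: 3.48787e+09.
Correction k=3: B_{6}/6! · (f^{(5)}(52) − f^{(5)}(12)) = 1/30240 · (120.000 − 120.000) = 0.00000.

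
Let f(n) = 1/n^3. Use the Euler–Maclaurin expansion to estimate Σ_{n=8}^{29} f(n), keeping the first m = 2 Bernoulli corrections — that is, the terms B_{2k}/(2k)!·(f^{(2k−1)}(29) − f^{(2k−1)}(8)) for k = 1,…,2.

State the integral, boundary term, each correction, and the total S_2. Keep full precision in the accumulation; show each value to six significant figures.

The integral term ∫_8^29 1/x^3 dx = 0.00721797.
Endpoint term: (f(8) + f(29))/2 = (0.00195312 + 4.10021e-05)/2 = 0.000997064.
Integral + boundary = 0.00821503.
Correction k=1: B_{2}/2! · (f^{(1)}(29) − f^{(1)}(8)) = 1/12 · (-4.24160e-06 − (-0.000732422)) = 6.06817e-05.
After k=1: 0.00827571.
Correction k=2: B_{4}/4! · (f^{(3)}(29) − f^{(3)}(8)) = −1/720 · (-1.00870e-07 − (-0.000228882)) = -3.17751e-07.

S_2 ≈ 0.00827540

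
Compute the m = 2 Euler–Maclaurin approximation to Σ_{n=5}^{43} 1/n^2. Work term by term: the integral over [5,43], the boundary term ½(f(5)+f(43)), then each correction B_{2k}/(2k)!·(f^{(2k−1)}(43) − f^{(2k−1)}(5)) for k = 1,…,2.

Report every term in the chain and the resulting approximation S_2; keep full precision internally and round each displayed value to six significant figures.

Integral: ∫_5^43 1/x^2 dx = 0.176744.
½[f(5) + f(43)] = ½[0.0400000 + 0.000540833] = 0.0202704.
Integral + boundary = 0.197015.
Correction k=1: B_{2}/2! · (f^{(1)}(43) − f^{(1)}(5)) = 1/12 · (-2.51550e-05 − (-0.0160000)) = 0.00133124.
After k=1: 0.198346.
Correction k=2: B_{4}/4! · (f^{(3)}(43) − f^{(3)}(5)) = −1/720 · (-1.63256e-07 − (-0.00768000)) = -1.06664e-05.

S_2 ≈ 0.198335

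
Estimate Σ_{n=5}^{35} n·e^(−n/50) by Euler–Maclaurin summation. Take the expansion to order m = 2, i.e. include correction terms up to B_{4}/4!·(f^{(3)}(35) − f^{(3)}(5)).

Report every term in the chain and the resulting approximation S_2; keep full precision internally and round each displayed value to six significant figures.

S_2 ≈ 388.712

∫_5^35 x·e^(−x/50) dx evaluates to 377.815.
Endpoint term: (f(5) + f(35))/2 = (4.52419 + 17.3805)/2 = 10.9523.
So far: 388.768.
Order-1 term: 1/12 · (0.148976 − 0.814354) = -0.0554482.
After k=1: 388.712.
Order-2 term: −1/720 · (0.000456858 − 0.00104961) = 8.23268e-07.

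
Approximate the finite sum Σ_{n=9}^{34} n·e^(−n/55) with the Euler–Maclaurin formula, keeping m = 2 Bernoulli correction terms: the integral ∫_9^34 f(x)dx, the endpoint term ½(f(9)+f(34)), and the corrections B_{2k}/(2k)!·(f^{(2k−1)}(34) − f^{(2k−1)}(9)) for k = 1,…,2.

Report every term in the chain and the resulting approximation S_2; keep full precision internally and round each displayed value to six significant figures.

Integral: ∫_9^34 x·e^(−x/55) dx = 350.628.
Endpoint term: (f(9) + f(34))/2 = (7.64146 + 18.3234)/2 = 12.9824.
Integral + boundary = 363.611.
Order-1 term: 1/12 · (0.205771 − 0.710115) = -0.0420287.
After k=1: 363.569.
Order-2 term: −1/720 · (0.000424336 − 0.000796105) = 5.16345e-07.

S_2 ≈ 363.569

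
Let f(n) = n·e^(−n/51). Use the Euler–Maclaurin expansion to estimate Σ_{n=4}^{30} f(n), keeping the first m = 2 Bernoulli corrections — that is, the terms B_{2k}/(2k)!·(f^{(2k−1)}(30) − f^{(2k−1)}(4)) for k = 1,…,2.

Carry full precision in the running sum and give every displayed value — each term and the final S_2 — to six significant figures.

S_2 ≈ 309.562

∫_4^30 x·e^(−x/51) dx evaluates to 299.436.
Endpoint term: (f(4) + f(30))/2 = (3.69826 + 16.6592)/2 = 10.1787.
So far: 309.614.
k=1: B_{2}/(2)! × [f^{(1)}(30) − f^{(1)}(4)] = 1/12 × (0.228656 − 0.852051) = -0.0519496.
Partial sum through k=1: 309.562.
k=2: B_{4}/(4)! × [f^{(3)}(30) − f^{(3)}(4)] = −1/720 × (0.000514905 − 0.00103852) = 7.27238e-07.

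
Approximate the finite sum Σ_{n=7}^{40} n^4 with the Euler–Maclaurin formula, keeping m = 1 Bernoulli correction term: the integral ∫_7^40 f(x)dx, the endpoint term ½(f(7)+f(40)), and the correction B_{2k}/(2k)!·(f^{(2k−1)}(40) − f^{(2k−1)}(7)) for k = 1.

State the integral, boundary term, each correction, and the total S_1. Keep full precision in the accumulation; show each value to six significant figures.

∫_7^40 x^4 dx evaluates to 2.04766e+07.
Boundary: ½(f(7) + f(40)) = ½(2401.00 + 2.56000e+06) = 1.28120e+06.
So far: 2.17578e+07.
k=1: B_{2}/(2)! × [f^{(1)}(40) − f^{(1)}(7)] = 1/12 × (256000 − 1372.00) = 21219.0.

S_1 ≈ 2.17791e+07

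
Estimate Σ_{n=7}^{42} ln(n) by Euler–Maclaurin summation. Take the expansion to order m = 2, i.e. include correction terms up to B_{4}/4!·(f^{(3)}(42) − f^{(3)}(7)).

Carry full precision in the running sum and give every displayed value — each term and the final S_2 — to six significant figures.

The integral term ∫_7^42 ln(x) dx = 108.361.
Endpoint term: (f(7) + f(42))/2 = (1.94591 + 3.73767)/2 = 2.84179.
Integral + boundary = 111.203.
Order-1 term: 1/12 · (0.0238095 − 0.142857) = -0.00992063.
Running total after k=1: 111.193.
Order-2 term: −1/720 · (2.69949e-05 − 0.00583090) = 8.06098e-06.

S_2 ≈ 111.193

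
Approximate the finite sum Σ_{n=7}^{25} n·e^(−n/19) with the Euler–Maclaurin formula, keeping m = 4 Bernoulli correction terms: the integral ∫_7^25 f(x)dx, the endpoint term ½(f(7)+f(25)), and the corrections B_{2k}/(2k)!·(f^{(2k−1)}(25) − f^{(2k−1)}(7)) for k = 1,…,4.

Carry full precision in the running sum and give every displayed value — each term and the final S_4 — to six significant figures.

Integral: ∫_7^25 x·e^(−x/19) dx = 117.495.
Boundary: ½(f(7) + f(25)) = ½(4.84278 + 6.70656) = 5.77467.
Integral + boundary = 123.269.
k=1: B_{2}/(2)! × [f^{(1)}(25) − f^{(1)}(7)] = 1/12 × (-0.0847145 − 0.436943) = -0.0434714.
After k=1: 123.226.
k=2: B_{4}/(4)! × [f^{(3)}(25) − f^{(3)}(7)] = −1/720 × (0.00125155 − 0.00504320) = 5.26617e-06.
After k=2: 123.226.
k=3: B_{6}/(6)! × [f^{(5)}(25) − f^{(5)}(7)] = 1/30240 × (7.58385e-06 − 2.45873e-05) = -5.62284e-10.
After k=3: 123.226.
k=4: B_{8}/(8)! × [f^{(7)}(25) − f^{(7)}(7)] = −1/1209600 × (3.24122e-08 − 9.75196e-08) = 5.38256e-14.

S_4 ≈ 123.226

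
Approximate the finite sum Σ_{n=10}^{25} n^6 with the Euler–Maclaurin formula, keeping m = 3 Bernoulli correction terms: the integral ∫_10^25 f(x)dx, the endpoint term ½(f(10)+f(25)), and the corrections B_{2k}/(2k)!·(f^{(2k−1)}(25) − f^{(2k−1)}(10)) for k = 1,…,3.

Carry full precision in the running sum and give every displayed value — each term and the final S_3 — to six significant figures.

S_3 ≈ 9.97903e+08

The integral term ∫_10^25 x^6 dx = 8.70502e+08.
Endpoint term: (f(10) + f(25))/2 = (1.00000e+06 + 2.44141e+08)/2 = 1.22570e+08.
Integral + boundary = 9.93073e+08.
k=1: B_{2}/(2)! × [f^{(1)}(25) − f^{(1)}(10)] = 1/12 × (5.85938e+07 − 600000) = 4.83281e+06.
Partial sum through k=1: 9.97905e+08.
k=2: B_{4}/(4)! × [f^{(3)}(25) − f^{(3)}(10)] = −1/720 × (1.87500e+06 − 120000) = -2437.50.
Partial sum through k=2: 9.97903e+08.
k=3: B_{6}/(6)! × [f^{(5)}(25) − f^{(5)}(10)] = 1/30240 × (18000.0 − 7200.00) = 0.357143.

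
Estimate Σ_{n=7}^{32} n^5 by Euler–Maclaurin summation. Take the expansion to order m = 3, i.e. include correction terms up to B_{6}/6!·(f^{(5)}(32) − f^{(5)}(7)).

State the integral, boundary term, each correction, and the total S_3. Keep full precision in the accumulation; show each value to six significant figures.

Integral: ∫_7^32 x^5 dx = 1.78937e+08.
Endpoint term: (f(7) + f(32))/2 = (16807.0 + 3.35544e+07)/2 = 1.67856e+07.
So far: 1.95723e+08.
Correction k=1: B_{2}/2! · (f^{(1)}(32) − f^{(1)}(7)) = 1/12 · (5.24288e+06 − 12005.0) = 435906.
After k=1: 1.96159e+08.
Correction k=2: B_{4}/4! · (f^{(3)}(32) − f^{(3)}(7)) = −1/720 · (61440.0 − 2940.00) = -81.2500.
After k=2: 1.96159e+08.
Correction k=3: B_{6}/6! · (f^{(5)}(32) − f^{(5)}(7)) = 1/30240 · (120.000 − 120.000) = 0.00000.

S_3 ≈ 1.96159e+08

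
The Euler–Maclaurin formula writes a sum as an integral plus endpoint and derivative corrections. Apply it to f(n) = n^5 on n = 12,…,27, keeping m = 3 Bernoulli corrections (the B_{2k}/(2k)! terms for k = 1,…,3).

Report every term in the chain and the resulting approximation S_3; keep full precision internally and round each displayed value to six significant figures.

Integral: ∫_12^27 x^5 dx = 6.40724e+07.
½[f(12) + f(27)] = ½[248832 + 1.43489e+07] = 7.29887e+06.
So far: 7.13713e+07.
k=1: B_{2}/(2)! × [f^{(1)}(27) − f^{(1)}(12)] = 1/12 × (2.65720e+06 − 103680) = 212794.
Running total after k=1: 7.15841e+07.
k=2: B_{4}/(4)! × [f^{(3)}(27) − f^{(3)}(12)] = −1/720 × (43740.0 − 8640.00) = -48.7500.
Running total after k=2: 7.15840e+07.
k=3: B_{6}/(6)! × [f^{(5)}(27) − f^{(5)}(12)] = 1/30240 × (120.000 − 120.000) = 0.00000.

S_3 ≈ 7.15840e+07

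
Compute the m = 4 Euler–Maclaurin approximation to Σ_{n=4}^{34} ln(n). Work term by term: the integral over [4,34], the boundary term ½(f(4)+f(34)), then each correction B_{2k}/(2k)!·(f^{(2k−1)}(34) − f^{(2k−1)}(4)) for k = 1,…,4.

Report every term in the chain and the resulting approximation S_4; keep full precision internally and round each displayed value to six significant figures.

Integral: ∫_4^34 ln(x) dx = 84.3511.
½[f(4) + f(34)] = ½[1.38629 + 3.52636] = 2.45633.
Integral + boundary = 86.8074.
k=1: B_{2}/(2)! × [f^{(1)}(34) − f^{(1)}(4)] = 1/12 × (0.0294118 − 0.250000) = -0.0183824.
Partial sum through k=1: 86.7890.
k=2: B_{4}/(4)! × [f^{(3)}(34) − f^{(3)}(4)] = −1/720 × (5.08854e-05 − 0.0312500) = 4.33321e-05.
Partial sum through k=2: 86.7891.
k=3: B_{6}/(6)! × [f^{(5)}(34) − f^{(5)}(4)] = 1/30240 × (5.28222e-07 − 0.0234375) = -7.75032e-07.
Partial sum through k=3: 86.7891.
k=4: B_{8}/(8)! × [f^{(7)}(34) − f^{(7)}(4)] = −1/1209600 × (1.37082e-08 − 0.0439453) = 3.63304e-08.

S_4 ≈ 86.7891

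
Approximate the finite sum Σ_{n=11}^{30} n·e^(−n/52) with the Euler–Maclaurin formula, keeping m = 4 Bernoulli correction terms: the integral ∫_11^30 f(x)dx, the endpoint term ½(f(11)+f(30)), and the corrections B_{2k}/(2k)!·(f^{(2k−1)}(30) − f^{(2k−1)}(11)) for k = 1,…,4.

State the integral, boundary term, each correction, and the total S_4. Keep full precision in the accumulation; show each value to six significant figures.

The integral term ∫_11^30 x·e^(−x/52) dx = 256.628.
Boundary: ½(f(11) + f(30)) = ½(8.90272 + 16.8487) = 12.8757.
Running total after boundary: 269.504.
Order-1 term: 1/12 · (0.237610 − 0.638132) = -0.0333768.
Partial sum through k=1: 269.470.
Order-2 term: −1/720 · (0.000503276 − 0.000834618) = 4.60198e-07.
Partial sum through k=2: 269.470.
Order-3 term: 1/30240 · (3.39748e-07 − 5.30045e-07) = -6.29289e-12.
Partial sum through k=3: 269.470.
Order-4 term: −1/1209600 · (1.82460e-10 − 2.77895e-10) = 7.88980e-17.

S_4 ≈ 269.470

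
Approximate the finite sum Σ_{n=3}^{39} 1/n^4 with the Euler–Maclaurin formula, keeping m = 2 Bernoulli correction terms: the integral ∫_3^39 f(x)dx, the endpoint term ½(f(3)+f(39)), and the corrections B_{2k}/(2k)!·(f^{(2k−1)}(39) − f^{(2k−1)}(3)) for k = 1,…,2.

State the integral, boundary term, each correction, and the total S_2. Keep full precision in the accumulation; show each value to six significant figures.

S_2 ≈ 0.0198086

The integral term ∫_3^39 1/x^4 dx = 0.0123401.
Boundary: ½(f(3) + f(39)) = ½(0.0123457 + 4.32257e-07) = 0.00617306.
So far: 0.0185131.
Order-1 term: 1/12 · (-4.43340e-08 − (-0.0164609)) = 0.00137174.
Running total after k=1: 0.0198849.
Order-2 term: −1/720 · (-8.74438e-10 − (-0.0548697)) = -7.62079e-05.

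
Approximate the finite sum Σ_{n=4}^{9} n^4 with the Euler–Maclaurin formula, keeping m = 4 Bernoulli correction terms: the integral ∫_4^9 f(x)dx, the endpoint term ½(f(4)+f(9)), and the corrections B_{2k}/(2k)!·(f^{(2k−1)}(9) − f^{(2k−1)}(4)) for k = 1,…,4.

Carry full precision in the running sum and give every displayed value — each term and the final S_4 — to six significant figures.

∫_4^9 x^4 dx evaluates to 11605.0.
Boundary: ½(f(4) + f(9)) = ½(256.000 + 6561.00) = 3408.50.
So far: 15013.5.
Order-1 term: 1/12 · (2916.00 − 256.000) = 221.667.
Running total after k=1: 15235.2.
Order-2 term: −1/720 · (216.000 − 96.0000) = -0.166667.
Running total after k=2: 15235.0.
Order-3 term: 1/30240 · (0.00000 − 0.00000) = 0.00000.
Running total after k=3: 15235.0.
Order-4 term: −1/1209600 · (0.00000 − 0.00000) = 0.00000.

S_4 ≈ 15235.0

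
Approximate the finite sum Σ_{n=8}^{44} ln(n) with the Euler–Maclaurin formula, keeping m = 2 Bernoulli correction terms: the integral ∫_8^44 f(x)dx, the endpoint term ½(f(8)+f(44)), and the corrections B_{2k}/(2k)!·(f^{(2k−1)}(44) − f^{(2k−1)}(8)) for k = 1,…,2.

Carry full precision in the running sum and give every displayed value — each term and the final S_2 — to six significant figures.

∫_8^44 ln(x) dx evaluates to 113.869.
Boundary: ½(f(8) + f(44)) = ½(2.07944 + 3.78419) = 2.93182.
Running total after boundary: 116.801.
Order-1 term: 1/12 · (0.0227273 − 0.125000) = -0.00852273.
Partial sum through k=1: 116.792.
Order-2 term: −1/720 · (2.34786e-05 − 0.00390625) = 5.39274e-06.

S_2 ≈ 116.792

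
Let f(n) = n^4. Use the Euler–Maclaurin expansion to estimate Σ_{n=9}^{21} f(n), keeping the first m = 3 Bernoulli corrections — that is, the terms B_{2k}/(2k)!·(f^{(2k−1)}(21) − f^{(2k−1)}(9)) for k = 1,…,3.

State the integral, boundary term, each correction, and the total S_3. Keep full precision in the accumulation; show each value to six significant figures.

∫_9^21 x^4 dx evaluates to 805010.
Boundary: ½(f(9) + f(21)) = ½(6561.00 + 194481) = 100521.
Integral + boundary = 905531.
Order-1 term: 1/12 · (37044.0 − 2916.00) = 2844.00.
Partial sum through k=1: 908375.
Order-2 term: −1/720 · (504.000 − 216.000) = -0.400000.
Partial sum through k=2: 908375.
Order-3 term: 1/30240 · (0.00000 − 0.00000) = 0.00000.

S_3 ≈ 908375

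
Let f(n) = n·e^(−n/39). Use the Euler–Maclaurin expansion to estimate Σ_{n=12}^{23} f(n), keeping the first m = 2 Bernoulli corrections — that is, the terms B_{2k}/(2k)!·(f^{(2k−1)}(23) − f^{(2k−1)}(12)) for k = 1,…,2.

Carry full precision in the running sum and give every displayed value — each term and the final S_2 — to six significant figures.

Integral: ∫_12^23 x·e^(−x/39) dx = 121.489.
½[f(12) + f(23)] = ½[8.82170 + 12.7528] = 10.7872.
Running total after boundary: 132.277.
k=1: B_{2}/(2)! × [f^{(1)}(23) − f^{(1)}(12)] = 1/12 × (0.227475 − 0.508944) = -0.0234558.
After k=1: 132.253.
k=2: B_{4}/(4)! × [f^{(3)}(23) − f^{(3)}(12)] = −1/720 × (0.000878641 − 0.00130127) = 5.86980e-07.

S_2 ≈ 132.253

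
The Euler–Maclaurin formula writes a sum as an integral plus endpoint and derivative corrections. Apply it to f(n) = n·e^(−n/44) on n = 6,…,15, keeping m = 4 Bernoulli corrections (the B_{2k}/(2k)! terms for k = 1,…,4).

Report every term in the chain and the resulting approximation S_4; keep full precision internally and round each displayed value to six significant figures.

∫_6^15 x·e^(−x/44) dx evaluates to 73.4789.
Endpoint term: (f(6) + f(15))/2 = (5.23515 + 10.6669)/2 = 7.95100.
Running total after boundary: 81.4299.
k=1: B_{2}/(2)! × [f^{(1)}(15) − f^{(1)}(6)] = 1/12 × (0.468695 − 0.753545) = -0.0237375.
Running total after k=1: 81.4062.
k=2: B_{4}/(4)! × [f^{(3)}(15) − f^{(3)}(6)] = −1/720 × (0.000976726 − 0.00129060) = 4.35931e-07.
Running total after k=2: 81.4062.
k=3: B_{6}/(6)! × [f^{(5)}(15) − f^{(5)}(6)] = 1/30240 × (8.83966e-07 − 1.13221e-06) = -8.20925e-12.
Running total after k=3: 81.4062.
k=4: B_{8}/(8)! × [f^{(7)}(15) − f^{(7)}(6)] = −1/1209600 × (6.52595e-10 − 8.25308e-10) = 1.42785e-16.

S_4 ≈ 81.4062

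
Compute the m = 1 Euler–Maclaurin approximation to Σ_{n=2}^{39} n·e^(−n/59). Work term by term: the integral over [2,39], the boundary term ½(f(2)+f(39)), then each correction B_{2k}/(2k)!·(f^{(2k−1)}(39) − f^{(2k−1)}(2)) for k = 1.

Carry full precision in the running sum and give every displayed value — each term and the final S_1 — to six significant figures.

The integral term ∫_2^39 x·e^(−x/59) dx = 493.648.
Endpoint term: (f(2) + f(39))/2 = (1.93334 + 20.1367)/2 = 11.0350.
So far: 504.683.
Correction k=1: B_{2}/2! · (f^{(1)}(39) − f^{(1)}(2)) = 1/12 · (0.175026 − 0.933901) = -0.0632396.

S_1 ≈ 504.620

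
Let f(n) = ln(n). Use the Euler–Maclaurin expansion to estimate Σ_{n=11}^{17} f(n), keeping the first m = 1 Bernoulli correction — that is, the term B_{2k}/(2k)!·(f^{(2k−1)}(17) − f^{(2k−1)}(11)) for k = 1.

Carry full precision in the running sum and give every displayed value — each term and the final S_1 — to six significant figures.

∫_11^17 ln(x) dx evaluates to 15.7878.
Boundary: ½(f(11) + f(17)) = ½(2.39790 + 2.83321) = 2.61555.
Running total after boundary: 18.4033.
Order-1 term: 1/12 · (0.0588235 − 0.0909091) = -0.00267380.

S_1 ≈ 18.4007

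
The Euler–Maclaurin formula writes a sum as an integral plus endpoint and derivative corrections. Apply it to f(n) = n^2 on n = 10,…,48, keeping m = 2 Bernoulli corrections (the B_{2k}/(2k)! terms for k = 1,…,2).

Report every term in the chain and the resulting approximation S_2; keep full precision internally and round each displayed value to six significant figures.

∫_10^48 x^2 dx evaluates to 36530.7.
Endpoint term: (f(10) + f(48))/2 = (100.000 + 2304.00)/2 = 1202.00.
Integral + boundary = 37732.7.
Order-1 term: 1/12 · (96.0000 − 20.0000) = 6.33333.
Running total after k=1: 37739.0.
Order-2 term: −1/720 · (0.00000 − 0.00000) = 0.00000.

S_2 ≈ 37739.0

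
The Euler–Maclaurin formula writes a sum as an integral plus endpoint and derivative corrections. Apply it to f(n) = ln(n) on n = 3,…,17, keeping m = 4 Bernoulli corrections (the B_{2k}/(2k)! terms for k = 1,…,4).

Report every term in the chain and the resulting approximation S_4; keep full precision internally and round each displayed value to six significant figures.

S_4 ≈ 32.8119

Integral: ∫_3^17 ln(x) dx = 30.8688.
½[f(3) + f(17)] = ½[1.09861 + 2.83321] = 1.96591.
So far: 32.8347.
Order-1 term: 1/12 · (0.0588235 − 0.333333) = -0.0228758.
Running total after k=1: 32.8118.
Order-2 term: −1/720 · (0.000407083 − 0.0740741) = 0.000102315.
Running total after k=2: 32.8119.
Order-3 term: 1/30240 · (1.69031e-05 − 0.0987654) = -3.26549e-06.
Running total after k=3: 32.8119.
Order-4 term: −1/1209600 · (1.75465e-06 − 0.329218) = 2.72170e-07.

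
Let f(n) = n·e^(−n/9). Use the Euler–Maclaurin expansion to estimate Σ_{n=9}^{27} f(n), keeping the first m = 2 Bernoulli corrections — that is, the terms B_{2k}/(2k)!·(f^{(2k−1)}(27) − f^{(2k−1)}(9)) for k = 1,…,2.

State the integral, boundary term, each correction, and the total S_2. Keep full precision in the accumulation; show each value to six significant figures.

S_2 ≈ 45.7848

The integral term ∫_9^27 x·e^(−x/9) dx = 43.4655.
½[f(9) + f(27)] = ½[3.31091 + 1.34425] = 2.32758.
Running total after boundary: 45.7930.
k=1: B_{2}/(2)! × [f^{(1)}(27) − f^{(1)}(9)] = 1/12 × (-0.0995741 − 0.00000) = -0.00829784.
Partial sum through k=1: 45.7847.
k=2: B_{4}/(4)! × [f^{(3)}(27) − f^{(3)}(9)] = −1/720 × (0.00000 − 0.00908344) = 1.26159e-05.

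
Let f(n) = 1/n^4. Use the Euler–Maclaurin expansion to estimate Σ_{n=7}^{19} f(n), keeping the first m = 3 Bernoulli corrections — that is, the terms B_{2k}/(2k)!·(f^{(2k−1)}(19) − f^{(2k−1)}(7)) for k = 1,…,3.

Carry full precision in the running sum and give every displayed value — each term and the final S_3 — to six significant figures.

S_3 ≈ 0.00115480

Integral: ∫_7^19 1/x^4 dx = 0.000923219.
½[f(7) + f(19)] = ½[0.000416493 + 7.67336e-06] = 0.000212083.
So far: 0.00113530.
Correction k=1: B_{2}/2! · (f^{(1)}(19) − f^{(1)}(7)) = 1/12 · (-1.61544e-06 − (-0.000237996)) = 1.96984e-05.
After k=1: 0.00115500.
Correction k=2: B_{4}/4! · (f^{(3)}(19) − f^{(3)}(7)) = −1/720 · (-1.34247e-07 − (-0.000145712)) = -2.02191e-07.
After k=2: 0.00115480.
Correction k=3: B_{6}/6! · (f^{(5)}(19) − f^{(5)}(7)) = 1/30240 · (-2.08251e-08 − (-0.000166528)) = 5.50619e-09.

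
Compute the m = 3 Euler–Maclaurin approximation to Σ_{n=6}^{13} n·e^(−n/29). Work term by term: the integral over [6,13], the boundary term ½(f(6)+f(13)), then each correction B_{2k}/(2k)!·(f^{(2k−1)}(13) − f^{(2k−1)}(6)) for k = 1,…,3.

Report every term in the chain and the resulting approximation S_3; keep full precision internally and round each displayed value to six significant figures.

Integral: ∫_6^13 x·e^(−x/29) dx = 47.3291.
Boundary: ½(f(6) + f(13)) = ½(4.87862 + 8.30347) = 6.59105.
Integral + boundary = 53.9201.
k=1: B_{2}/(2)! × [f^{(1)}(13) − f^{(1)}(6)] = 1/12 × (0.352402 − 0.644875) = -0.0243728.
Partial sum through k=1: 53.8957.
k=2: B_{4}/(4)! × [f^{(3)}(13) − f^{(3)}(6)] = −1/720 × (0.00193800 − 0.00270046) = 1.05896e-06.
Partial sum through k=2: 53.8957.
k=3: B_{6}/(6)! × [f^{(5)}(13) − f^{(5)}(6)] = 1/30240 × (4.11055e-06 − 5.51024e-06) = -4.62861e-11.

S_3 ≈ 53.8957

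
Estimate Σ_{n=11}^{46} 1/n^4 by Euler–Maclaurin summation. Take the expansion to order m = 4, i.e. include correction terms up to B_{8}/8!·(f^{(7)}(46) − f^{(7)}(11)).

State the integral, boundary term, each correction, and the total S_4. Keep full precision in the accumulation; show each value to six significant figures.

Integral: ∫_11^46 1/x^4 dx = 0.000247014.
Boundary: ½(f(11) + f(46)) = ½(6.83013e-05 + 2.23341e-07) = 3.42623e-05.
So far: 0.000281276.
k=1: B_{2}/(2)! × [f^{(1)}(46) − f^{(1)}(11)] = 1/12 × (-1.94210e-08 − (-2.48369e-05)) = 2.06812e-06.
After k=1: 0.000283344.
k=2: B_{4}/(4)! × [f^{(3)}(46) − f^{(3)}(11)] = −1/720 × (-2.75345e-10 − (-6.15790e-06)) = -8.55225e-09.
After k=2: 0.000283336.
k=3: B_{6}/(6)! × [f^{(5)}(46) − f^{(5)}(11)] = 1/30240 × (-7.28700e-12 − (-2.84994e-06)) = 9.42437e-11.
After k=3: 0.000283336.
k=4: B_{8}/(8)! × [f^{(7)}(46) − f^{(7)}(11)] = −1/1209600 × (-3.09939e-13 − (-2.11979e-06)) = -1.75247e-12.

S_4 ≈ 0.000283336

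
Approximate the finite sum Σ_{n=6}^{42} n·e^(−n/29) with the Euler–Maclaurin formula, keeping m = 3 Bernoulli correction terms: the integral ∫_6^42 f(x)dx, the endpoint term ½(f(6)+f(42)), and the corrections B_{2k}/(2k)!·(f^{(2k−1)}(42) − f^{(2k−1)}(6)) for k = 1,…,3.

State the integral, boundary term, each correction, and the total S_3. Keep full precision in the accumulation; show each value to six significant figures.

∫_6^42 x·e^(−x/29) dx evaluates to 341.487.
Boundary: ½(f(6) + f(42)) = ½(4.87862 + 9.86895) = 7.37379.
So far: 348.860.
Correction k=1: B_{2}/2! · (f^{(1)}(42) − f^{(1)}(6)) = 1/12 · (-0.105334 − 0.644875) = -0.0625174.
Running total after k=1: 348.798.
Correction k=2: B_{4}/4! · (f^{(3)}(42) − f^{(3)}(6)) = −1/720 · (0.000433551 − 0.00270046) = 3.14848e-06.
Running total after k=2: 348.798.
Correction k=3: B_{6}/6! · (f^{(5)}(42) − f^{(5)}(6)) = 1/30240 · (1.17996e-06 − 5.51024e-06) = -1.43197e-10.

S_3 ≈ 348.798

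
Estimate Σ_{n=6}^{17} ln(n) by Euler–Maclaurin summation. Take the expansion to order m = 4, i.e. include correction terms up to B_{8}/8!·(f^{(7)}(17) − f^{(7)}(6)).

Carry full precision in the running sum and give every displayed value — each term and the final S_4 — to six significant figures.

Integral: ∫_6^17 ln(x) dx = 26.4141.
½[f(6) + f(17)] = ½[1.79176 + 2.83321] = 2.31249.
So far: 28.7266.
k=1: B_{2}/(2)! × [f^{(1)}(17) − f^{(1)}(6)] = 1/12 × (0.0588235 − 0.166667) = -0.00898693.
Running total after k=1: 28.7176.
k=2: B_{4}/(4)! × [f^{(3)}(17) − f^{(3)}(6)] = −1/720 × (0.000407083 − 0.00925926) = 1.22947e-05.
Running total after k=2: 28.7176.
k=3: B_{6}/(6)! × [f^{(5)}(17) − f^{(5)}(6)] = 1/30240 × (1.69031e-05 − 0.00308642) = -1.01505e-07.
Running total after k=3: 28.7176.
k=4: B_{8}/(8)! × [f^{(7)}(17) − f^{(7)}(6)] = −1/1209600 × (1.75465e-06 − 0.00257202) = 2.12489e-09.

S_4 ≈ 28.7176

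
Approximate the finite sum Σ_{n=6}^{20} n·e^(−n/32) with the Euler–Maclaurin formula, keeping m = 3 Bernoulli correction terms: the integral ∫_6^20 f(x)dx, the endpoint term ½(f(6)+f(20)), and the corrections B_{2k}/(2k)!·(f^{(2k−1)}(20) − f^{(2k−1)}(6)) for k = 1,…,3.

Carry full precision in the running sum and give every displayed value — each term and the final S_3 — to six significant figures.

∫_6^20 x·e^(−x/32) dx evaluates to 117.424.
Boundary: ½(f(6) + f(20)) = ½(4.97417 + 10.7052) = 7.83970.
Integral + boundary = 125.264.
Order-1 term: 1/12 · (0.200723 − 0.673586) = -0.0394053.
Running total after k=1: 125.225.
Order-2 term: −1/720 · (0.00124145 − 0.00227700) = 1.43826e-06.
Running total after k=2: 125.225.
Order-3 term: 1/30240 · (2.23328e-06 − 3.80488e-06) = -5.19706e-11.

S_3 ≈ 125.225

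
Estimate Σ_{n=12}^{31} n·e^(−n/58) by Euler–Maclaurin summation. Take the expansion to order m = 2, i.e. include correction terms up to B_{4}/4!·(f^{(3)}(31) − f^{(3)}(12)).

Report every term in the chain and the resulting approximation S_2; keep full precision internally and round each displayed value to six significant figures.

S_2 ≈ 290.342

∫_12^31 x·e^(−x/58) dx evaluates to 276.412.
Endpoint term: (f(12) + f(31))/2 = (9.75725 + 18.1651)/2 = 13.9612.
Running total after boundary: 290.373.
Correction k=1: B_{2}/2! · (f^{(1)}(31) − f^{(1)}(12)) = 1/12 · (0.272780 − 0.644875) = -0.0310079.
Running total after k=1: 290.342.
Correction k=2: B_{4}/4! · (f^{(3)}(31) − f^{(3)}(12)) = −1/720 · (0.000429466 − 0.000675114) = 3.41177e-07.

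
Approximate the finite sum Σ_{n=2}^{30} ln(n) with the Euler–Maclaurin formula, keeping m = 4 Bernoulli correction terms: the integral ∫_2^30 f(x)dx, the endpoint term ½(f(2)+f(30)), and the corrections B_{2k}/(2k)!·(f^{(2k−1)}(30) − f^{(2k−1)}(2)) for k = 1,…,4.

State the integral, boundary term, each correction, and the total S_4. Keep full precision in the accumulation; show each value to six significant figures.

∫_2^30 ln(x) dx evaluates to 72.6496.
½[f(2) + f(30)] = ½[0.693147 + 3.40120] = 2.04717.
Integral + boundary = 74.6968.
Order-1 term: 1/12 · (0.0333333 − 0.500000) = -0.0388889.
Partial sum through k=1: 74.6579.
Order-2 term: −1/720 · (7.40741e-05 − 0.250000) = 0.000347119.
Partial sum through k=2: 74.6583.
Order-3 term: 1/30240 · (9.87654e-07 − 0.750000) = -2.48016e-05.
Partial sum through k=3: 74.6582.
Order-4 term: −1/1209600 · (3.29218e-08 − 5.62500) = 4.65030e-06.

S_4 ≈ 74.6582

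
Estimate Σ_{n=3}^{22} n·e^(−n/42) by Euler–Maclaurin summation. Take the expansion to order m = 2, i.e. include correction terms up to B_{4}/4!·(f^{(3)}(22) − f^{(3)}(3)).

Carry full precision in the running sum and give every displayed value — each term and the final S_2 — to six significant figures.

Integral: ∫_3^22 x·e^(−x/42) dx = 167.714.
Boundary: ½(f(3) + f(22)) = ½(2.79319 + 13.0297) = 7.91145.
So far: 175.625.
k=1: B_{2}/(2)! × [f^{(1)}(22) − f^{(1)}(3)] = 1/12 × (0.282029 − 0.864558) = -0.0485441.
Running total after k=1: 175.577.
k=2: B_{4}/(4)! × [f^{(3)}(22) − f^{(3)}(3)] = −1/720 × (0.000831377 − 0.00154574) = 9.92170e-07.

S_2 ≈ 175.577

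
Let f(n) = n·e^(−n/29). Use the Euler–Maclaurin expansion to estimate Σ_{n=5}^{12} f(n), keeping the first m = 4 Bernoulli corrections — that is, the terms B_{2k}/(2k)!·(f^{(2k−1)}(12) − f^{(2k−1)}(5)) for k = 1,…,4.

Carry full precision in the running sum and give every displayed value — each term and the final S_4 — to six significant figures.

S_4 ≈ 49.8004

∫_5^12 x·e^(−x/29) dx evaluates to 43.7553.
½[f(5) + f(12)] = ½[4.20815 + 7.93365] = 6.07090.
So far: 49.8262.
k=1: B_{2}/(2)! × [f^{(1)}(12) − f^{(1)}(5)] = 1/12 × (0.387563 − 0.696522) = -0.0257465.
Running total after k=1: 49.8004.
k=2: B_{4}/(4)! × [f^{(3)}(12) − f^{(3)}(5)] = −1/720 × (0.00203310 − 0.00282971) = 1.10640e-06.
Running total after k=2: 49.8004.
k=3: B_{6}/(6)! × [f^{(5)}(12) − f^{(5)}(5)] = 1/30240 × (4.28700e-06 − 5.74460e-06) = -4.82010e-11.
Running total after k=3: 49.8004.
k=4: B_{8}/(8)! × [f^{(7)}(12) − f^{(7)}(5)] = −1/1209600 × (7.32048e-09 − 9.66053e-09) = 1.93457e-15.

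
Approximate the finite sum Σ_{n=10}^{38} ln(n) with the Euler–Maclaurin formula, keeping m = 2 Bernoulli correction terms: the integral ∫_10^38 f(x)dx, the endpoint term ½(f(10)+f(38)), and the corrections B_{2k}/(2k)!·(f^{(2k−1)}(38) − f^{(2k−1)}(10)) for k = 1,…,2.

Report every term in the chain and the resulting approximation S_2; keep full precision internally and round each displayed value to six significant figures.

Integral: ∫_10^38 ln(x) dx = 87.2024.
Endpoint term: (f(10) + f(38))/2 = (2.30259 + 3.63759)/2 = 2.97009.
Running total after boundary: 90.1725.
Order-1 term: 1/12 · (0.0263158 − 0.100000) = -0.00614035.
Partial sum through k=1: 90.1664.
Order-2 term: −1/720 · (3.64485e-05 − 0.00200000) = 2.72715e-06.

S_2 ≈ 90.1664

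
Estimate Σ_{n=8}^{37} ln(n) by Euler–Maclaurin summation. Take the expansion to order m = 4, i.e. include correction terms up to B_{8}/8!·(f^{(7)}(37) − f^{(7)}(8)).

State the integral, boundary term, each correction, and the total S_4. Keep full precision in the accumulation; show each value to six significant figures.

∫_8^37 ln(x) dx evaluates to 87.9684.
Endpoint term: (f(8) + f(37))/2 = (2.07944 + 3.61092)/2 = 2.84518.
Running total after boundary: 90.8136.
k=1: B_{2}/(2)! × [f^{(1)}(37) − f^{(1)}(8)] = 1/12 × (0.0270270 − 0.125000) = -0.00816441.
After k=1: 90.8054.
k=2: B_{4}/(4)! × [f^{(3)}(37) − f^{(3)}(8)] = −1/720 × (3.94843e-05 − 0.00390625) = 5.37051e-06.
After k=2: 90.8055.
k=3: B_{6}/(6)! × [f^{(5)}(37) − f^{(5)}(8)] = 1/30240 × (3.46101e-07 − 0.000732422) = -2.42089e-08.
After k=3: 90.8055.
k=4: B_{8}/(8)! × [f^{(7)}(37) − f^{(7)}(8)] = −1/1209600 × (7.58439e-09 − 0.000343323) = 2.83825e-10.

S_4 ≈ 90.8055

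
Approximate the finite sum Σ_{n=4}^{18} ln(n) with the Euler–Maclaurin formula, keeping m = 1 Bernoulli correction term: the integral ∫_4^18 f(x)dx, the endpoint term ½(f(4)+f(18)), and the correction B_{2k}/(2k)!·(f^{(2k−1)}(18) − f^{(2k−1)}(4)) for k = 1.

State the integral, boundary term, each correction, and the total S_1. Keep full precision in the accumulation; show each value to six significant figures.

S_1 ≈ 34.6036

Integral: ∫_4^18 ln(x) dx = 32.4815.
½[f(4) + f(18)] = ½[1.38629 + 2.89037] = 2.13833.
Integral + boundary = 34.6198.
k=1: B_{2}/(2)! × [f^{(1)}(18) − f^{(1)}(4)] = 1/12 × (0.0555556 − 0.250000) = -0.0162037.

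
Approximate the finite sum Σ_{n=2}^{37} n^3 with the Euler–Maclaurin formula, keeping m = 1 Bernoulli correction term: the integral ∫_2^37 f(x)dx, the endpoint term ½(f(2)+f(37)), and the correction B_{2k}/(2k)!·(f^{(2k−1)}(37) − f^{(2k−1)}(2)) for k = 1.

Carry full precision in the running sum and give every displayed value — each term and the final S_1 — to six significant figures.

The integral term ∫_2^37 x^3 dx = 468536.
½[f(2) + f(37)] = ½[8.00000 + 50653.0] = 25330.5.
Running total after boundary: 493867.
Order-1 term: 1/12 · (4107.00 − 12.0000) = 341.250.

S_1 ≈ 494208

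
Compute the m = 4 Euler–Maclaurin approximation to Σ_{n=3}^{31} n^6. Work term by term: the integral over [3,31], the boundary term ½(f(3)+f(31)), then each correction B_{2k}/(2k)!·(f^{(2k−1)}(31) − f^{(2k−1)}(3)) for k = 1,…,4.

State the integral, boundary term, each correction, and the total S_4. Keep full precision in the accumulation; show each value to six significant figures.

The integral term ∫_3^31 x^6 dx = 3.93037e+09.
½[f(3) + f(31)] = ½[729.000 + 8.87504e+08] = 4.43752e+08.
Integral + boundary = 4.37413e+09.
k=1: B_{2}/(2)! × [f^{(1)}(31) − f^{(1)}(3)] = 1/12 × (1.71775e+08 − 1458.00) = 1.43145e+07.
Partial sum through k=1: 4.38844e+09.
k=2: B_{4}/(4)! × [f^{(3)}(31) − f^{(3)}(3)] = −1/720 × (3.57492e+06 − 3240.00) = -4960.67.
Partial sum through k=2: 4.38843e+09.
k=3: B_{6}/(6)! × [f^{(5)}(31) − f^{(5)}(3)] = 1/30240 × (22320.0 − 2160.00) = 0.666667.
Partial sum through k=3: 4.38843e+09.
k=4: B_{8}/(8)! × [f^{(7)}(31) − f^{(7)}(3)] = −1/1209600 × (0.00000 − 0.00000) = 0.00000.

S_4 ≈ 4.38843e+09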